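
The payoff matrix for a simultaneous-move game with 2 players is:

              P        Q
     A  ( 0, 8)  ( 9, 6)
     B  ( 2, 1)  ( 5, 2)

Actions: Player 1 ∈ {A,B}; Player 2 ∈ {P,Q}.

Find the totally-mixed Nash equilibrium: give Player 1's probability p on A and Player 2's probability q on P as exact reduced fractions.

P1 indiff ⇒ q·0+(1-q)·9 = q·2+(1-q)·5 ⇒ q(-2) = (1-q)(-4) ⇒ q = 2/3
P2 indiff ⇒ p·8+(1-p)·1 = p·6+(1-p)·2 ⇒ p(2) = (1-p)(1) ⇒ p = 1/3

p=1/3, q=2/3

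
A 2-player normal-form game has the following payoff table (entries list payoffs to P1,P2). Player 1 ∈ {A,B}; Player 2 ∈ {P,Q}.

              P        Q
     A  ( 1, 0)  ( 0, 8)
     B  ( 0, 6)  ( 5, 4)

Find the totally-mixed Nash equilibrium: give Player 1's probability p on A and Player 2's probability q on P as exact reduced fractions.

P1 indiff ⇒ q·1+(1-q)·0 = q·0+(1-q)·5 ⇒ q(1) = (1-q)(5) ⇒ q = 5/6
P2 indiff ⇒ p·0+(1-p)·6 = p·8+(1-p)·4 ⇒ p(-8) = (1-p)(-2) ⇒ p = 1/5

P1 mixes 1/5 on A; P2 mixes 5/6 on P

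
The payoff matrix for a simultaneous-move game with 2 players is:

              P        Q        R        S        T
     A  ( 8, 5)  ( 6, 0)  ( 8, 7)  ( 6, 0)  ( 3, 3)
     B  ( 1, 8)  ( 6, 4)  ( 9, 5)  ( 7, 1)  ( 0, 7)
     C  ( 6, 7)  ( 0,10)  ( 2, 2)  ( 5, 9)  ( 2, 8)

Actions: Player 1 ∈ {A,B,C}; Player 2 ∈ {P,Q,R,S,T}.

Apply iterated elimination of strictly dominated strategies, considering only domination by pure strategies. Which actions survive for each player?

P1 drop C (A beats it: P:8>6 Q:6>0 R:8>2 S:6>5 T:3>2)
P2 drop Q (P beats it: A:5>0 B:8>4)
P2 drop S (P beats it: A:5>0 B:8>1)
P2 drop T (P beats it: A:5>3 B:8>7)
P1→{A,B} P2→{P,R}

Remaining: P1:{A,B} P2:{P,R}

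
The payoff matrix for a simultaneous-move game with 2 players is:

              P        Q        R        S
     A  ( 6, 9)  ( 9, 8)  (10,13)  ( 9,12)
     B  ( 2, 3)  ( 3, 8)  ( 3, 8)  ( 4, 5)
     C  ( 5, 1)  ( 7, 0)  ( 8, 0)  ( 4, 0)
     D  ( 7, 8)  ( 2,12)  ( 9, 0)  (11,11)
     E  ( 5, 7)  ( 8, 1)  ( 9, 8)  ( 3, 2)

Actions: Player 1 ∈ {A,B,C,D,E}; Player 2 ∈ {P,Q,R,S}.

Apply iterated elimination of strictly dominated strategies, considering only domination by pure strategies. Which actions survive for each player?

P1 drop B (A beats it: P:6>2 Q:9>3 R:10>3 S:9>4)
P1 drop C (A beats it: P:6>5 Q:9>7 R:10>8 S:9>4)
P1 drop E (A beats it: P:6>5 Q:9>8 R:10>9 S:9>3)
P2 drop P (S beats it: A:12>9 D:11>8)
P1→{A,D} P2→{Q,R,S}

Survivors P1:{A,D} P2:{Q,R,S}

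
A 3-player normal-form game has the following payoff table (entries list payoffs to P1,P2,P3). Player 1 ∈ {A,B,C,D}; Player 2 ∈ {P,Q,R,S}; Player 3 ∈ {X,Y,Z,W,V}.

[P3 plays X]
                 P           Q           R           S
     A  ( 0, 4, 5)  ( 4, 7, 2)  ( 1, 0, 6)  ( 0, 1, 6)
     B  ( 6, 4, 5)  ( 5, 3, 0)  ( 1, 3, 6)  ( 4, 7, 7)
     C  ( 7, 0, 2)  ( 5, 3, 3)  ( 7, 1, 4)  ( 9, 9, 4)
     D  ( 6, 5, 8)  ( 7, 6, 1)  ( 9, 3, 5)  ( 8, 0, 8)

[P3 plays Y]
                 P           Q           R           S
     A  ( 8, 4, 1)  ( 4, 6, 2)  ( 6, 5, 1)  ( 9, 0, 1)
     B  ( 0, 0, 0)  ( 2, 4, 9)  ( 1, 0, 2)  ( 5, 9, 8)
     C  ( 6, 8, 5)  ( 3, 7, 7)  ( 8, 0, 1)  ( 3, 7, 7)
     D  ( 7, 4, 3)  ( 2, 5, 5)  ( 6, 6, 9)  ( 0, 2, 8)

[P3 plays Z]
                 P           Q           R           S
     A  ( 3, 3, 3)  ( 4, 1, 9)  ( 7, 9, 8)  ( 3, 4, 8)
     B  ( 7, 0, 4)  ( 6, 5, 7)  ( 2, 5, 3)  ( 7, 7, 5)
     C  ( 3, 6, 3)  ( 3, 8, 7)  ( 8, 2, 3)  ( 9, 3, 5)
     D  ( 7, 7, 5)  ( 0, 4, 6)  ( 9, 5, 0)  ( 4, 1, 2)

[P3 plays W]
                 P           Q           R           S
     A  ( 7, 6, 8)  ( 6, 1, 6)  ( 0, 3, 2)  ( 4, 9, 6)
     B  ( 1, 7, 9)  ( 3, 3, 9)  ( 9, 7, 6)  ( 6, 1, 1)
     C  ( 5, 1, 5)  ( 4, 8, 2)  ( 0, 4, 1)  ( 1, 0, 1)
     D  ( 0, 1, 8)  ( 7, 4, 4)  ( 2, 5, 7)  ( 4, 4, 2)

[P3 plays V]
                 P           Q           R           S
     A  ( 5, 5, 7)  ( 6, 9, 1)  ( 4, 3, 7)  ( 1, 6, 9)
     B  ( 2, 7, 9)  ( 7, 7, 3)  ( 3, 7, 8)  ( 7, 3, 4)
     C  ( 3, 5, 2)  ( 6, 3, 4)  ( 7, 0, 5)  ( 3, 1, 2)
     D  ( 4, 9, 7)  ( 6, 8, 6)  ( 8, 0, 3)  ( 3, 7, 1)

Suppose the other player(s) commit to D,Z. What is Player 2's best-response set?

u_2(P vs D,Z) = 7
u_2(Q vs D,Z) = 4
u_2(R vs D,Z) = 5
u_2(S vs D,Z) = 1
max payoff 7 at {P}

P2 best: {P}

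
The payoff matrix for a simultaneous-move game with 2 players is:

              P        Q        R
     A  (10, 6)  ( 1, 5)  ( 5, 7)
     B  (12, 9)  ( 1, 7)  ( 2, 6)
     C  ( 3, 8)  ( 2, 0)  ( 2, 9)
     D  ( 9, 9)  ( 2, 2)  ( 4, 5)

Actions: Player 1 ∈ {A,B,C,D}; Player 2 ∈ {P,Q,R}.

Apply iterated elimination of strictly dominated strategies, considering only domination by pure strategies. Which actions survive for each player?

P2 drop Q (P beats it: A:6>5 B:9>7 C:8>0 D:9>2)
P1 drop C (A beats it: P:10>3 R:5>2)
P1 drop D (A beats it: P:10>9 R:5>4)
P1→{A,B} P2→{P,R}

Survivors P1:{A,B} P2:{P,R}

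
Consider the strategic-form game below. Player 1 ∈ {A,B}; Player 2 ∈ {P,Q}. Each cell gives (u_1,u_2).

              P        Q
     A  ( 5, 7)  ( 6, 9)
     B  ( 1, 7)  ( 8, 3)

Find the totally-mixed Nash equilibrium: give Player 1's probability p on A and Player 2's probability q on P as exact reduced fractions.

P1 indiff ⇒ q·5+(1-q)·6 = q·1+(1-q)·8 ⇒ q(4) = (1-q)(2) ⇒ q = 1/3
P2 indiff ⇒ p·7+(1-p)·7 = p·9+(1-p)·3 ⇒ p(-2) = (1-p)(-4) ⇒ p = 2/3

p=2/3, q=1/3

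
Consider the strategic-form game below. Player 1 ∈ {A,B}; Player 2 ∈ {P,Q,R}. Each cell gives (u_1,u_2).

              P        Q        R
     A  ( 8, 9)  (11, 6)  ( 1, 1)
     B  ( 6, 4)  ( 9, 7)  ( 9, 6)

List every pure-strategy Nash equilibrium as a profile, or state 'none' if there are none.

(A,P): NE
(A,Q): not NE [P2→P gives 9>6]
(A,R): not NE [P1→B gives 9>1; P2→P gives 9>1]
(B,P): not NE [P1→A gives 8>6; P2→Q gives 7>4]
(B,Q): not NE [P1→A gives 11>9]
(B,R): not NE [P2→Q gives 7>6]

NE set: (A,P)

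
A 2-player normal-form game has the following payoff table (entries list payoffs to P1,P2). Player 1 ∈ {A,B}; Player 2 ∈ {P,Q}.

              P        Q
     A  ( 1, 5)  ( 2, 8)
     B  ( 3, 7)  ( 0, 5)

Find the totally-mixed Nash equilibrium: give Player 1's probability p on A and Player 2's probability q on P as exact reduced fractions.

p=2/5, q=1/2

P1 indiff ⇒ q·1+(1-q)·2 = q·3+(1-q)·0 ⇒ q(-2) = (1-q)(-2) ⇒ q = 1/2
P2 indiff ⇒ p·5+(1-p)·7 = p·8+(1-p)·5 ⇒ p(-3) = (1-p)(-2) ⇒ p = 2/5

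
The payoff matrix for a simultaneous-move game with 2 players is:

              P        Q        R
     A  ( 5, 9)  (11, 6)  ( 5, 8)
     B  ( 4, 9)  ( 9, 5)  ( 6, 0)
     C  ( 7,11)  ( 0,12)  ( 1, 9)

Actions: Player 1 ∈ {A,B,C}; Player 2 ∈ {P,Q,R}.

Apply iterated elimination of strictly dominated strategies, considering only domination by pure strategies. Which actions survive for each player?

Survivors P1:{A,C} P2:{P,Q}

P2 drop R (P beats it: A:9>8 B:9>0 C:11>9)
P1 drop B (A beats it: P:5>4 Q:11>9)
P1→{A,C} P2→{P,Q}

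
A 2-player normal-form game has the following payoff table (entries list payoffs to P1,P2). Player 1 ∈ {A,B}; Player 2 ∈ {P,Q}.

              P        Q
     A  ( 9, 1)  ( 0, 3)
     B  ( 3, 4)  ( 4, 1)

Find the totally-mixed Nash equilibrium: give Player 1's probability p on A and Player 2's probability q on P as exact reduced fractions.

P1 indiff ⇒ q·9+(1-q)·0 = q·3+(1-q)·4 ⇒ q(6) = (1-q)(4) ⇒ q = 2/5
P2 indiff ⇒ p·1+(1-p)·4 = p·3+(1-p)·1 ⇒ p(-2) = (1-p)(-3) ⇒ p = 3/5

(p,q) = (3/5, 2/5)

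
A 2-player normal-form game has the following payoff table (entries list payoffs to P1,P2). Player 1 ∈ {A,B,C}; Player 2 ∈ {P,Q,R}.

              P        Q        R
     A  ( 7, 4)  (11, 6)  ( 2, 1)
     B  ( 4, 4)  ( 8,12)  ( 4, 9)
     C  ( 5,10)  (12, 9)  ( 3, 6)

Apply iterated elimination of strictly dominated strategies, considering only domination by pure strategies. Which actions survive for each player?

P2 drop R (Q beats it: A:6>1 B:12>9 C:9>6)
P1 drop B (A beats it: P:7>4 Q:11>8)
P1→{A,C} P2→{P,Q}

Remaining: P1:{A,C} P2:{P,Q}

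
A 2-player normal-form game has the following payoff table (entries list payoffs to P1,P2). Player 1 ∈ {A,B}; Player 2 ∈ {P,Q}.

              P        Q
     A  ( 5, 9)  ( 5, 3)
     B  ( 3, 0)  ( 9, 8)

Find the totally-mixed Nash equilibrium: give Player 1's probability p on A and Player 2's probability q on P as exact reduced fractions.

P1 indiff ⇒ q·5+(1-q)·5 = q·3+(1-q)·9 ⇒ q(2) = (1-q)(4) ⇒ q = 2/3
P2 indiff ⇒ p·9+(1-p)·0 = p·3+(1-p)·8 ⇒ p(6) = (1-p)(8) ⇒ p = 4/7

(p,q) = (4/7, 2/3)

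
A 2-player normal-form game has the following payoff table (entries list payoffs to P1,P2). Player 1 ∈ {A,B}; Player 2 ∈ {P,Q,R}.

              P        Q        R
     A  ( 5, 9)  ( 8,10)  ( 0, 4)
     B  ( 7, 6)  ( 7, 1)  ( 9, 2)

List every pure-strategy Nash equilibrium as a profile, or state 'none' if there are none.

PSNE = {(A,Q), (B,P)}

(A,P): not NE [P1→B gives 7>5; P2→Q gives 10>9]
(A,Q): NE
(A,R): not NE [P1→B gives 9>0; P2→Q gives 10>4]
(B,P): NE
(B,Q): not NE [P1→A gives 8>7; P2→P gives 6>1]
(B,R): not NE [P2→P gives 6>2]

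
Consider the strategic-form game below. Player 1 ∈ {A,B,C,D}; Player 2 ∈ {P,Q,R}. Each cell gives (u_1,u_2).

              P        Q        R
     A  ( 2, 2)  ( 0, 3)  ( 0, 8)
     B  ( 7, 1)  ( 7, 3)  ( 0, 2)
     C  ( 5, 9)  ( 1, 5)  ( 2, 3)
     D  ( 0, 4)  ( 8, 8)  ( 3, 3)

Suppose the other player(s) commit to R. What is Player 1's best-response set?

BR_1 = {D}

u_1(A vs R) = 0
u_1(B vs R) = 0
u_1(C vs R) = 2
u_1(D vs R) = 3
max payoff 3 at {D}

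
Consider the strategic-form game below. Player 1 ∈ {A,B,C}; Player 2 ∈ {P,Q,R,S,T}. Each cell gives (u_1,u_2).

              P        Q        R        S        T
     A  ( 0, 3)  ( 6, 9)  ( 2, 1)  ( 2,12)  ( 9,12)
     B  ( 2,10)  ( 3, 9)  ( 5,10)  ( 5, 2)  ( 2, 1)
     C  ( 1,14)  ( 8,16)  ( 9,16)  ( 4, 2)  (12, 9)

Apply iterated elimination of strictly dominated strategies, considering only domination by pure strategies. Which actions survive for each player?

P1 drop A (C beats it: P:1>0 Q:8>6 R:9>2 S:4>2 T:12>9)
P2 drop S (P beats it: B:10>2 C:14>2)
P2 drop T (P beats it: B:10>1 C:14>9)
P1→{B,C} P2→{P,Q,R}

Remaining: P1:{B,C} P2:{P,Q,R}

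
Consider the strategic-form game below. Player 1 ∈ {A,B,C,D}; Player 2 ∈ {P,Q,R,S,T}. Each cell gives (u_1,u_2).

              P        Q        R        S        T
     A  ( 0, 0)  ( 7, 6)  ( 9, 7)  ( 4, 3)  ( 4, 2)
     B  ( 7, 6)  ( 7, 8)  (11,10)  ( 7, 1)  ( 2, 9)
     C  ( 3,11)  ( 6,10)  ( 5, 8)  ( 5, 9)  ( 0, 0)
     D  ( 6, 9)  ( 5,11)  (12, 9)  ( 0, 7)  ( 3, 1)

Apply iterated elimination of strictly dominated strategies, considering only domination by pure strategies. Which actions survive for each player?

P1 drop C (B beats it: P:7>3 Q:7>6 R:11>5 S:7>5 T:2>0)
P2 drop P (Q beats it: A:6>0 B:8>6 D:11>9)
P2 drop S (Q beats it: A:6>3 B:8>1 D:11>7)
P2 drop T (R beats it: A:7>2 B:10>9 D:9>1)
P1→{A,B,D} P2→{Q,R}

Remaining: P1:{A,B,D} P2:{Q,R}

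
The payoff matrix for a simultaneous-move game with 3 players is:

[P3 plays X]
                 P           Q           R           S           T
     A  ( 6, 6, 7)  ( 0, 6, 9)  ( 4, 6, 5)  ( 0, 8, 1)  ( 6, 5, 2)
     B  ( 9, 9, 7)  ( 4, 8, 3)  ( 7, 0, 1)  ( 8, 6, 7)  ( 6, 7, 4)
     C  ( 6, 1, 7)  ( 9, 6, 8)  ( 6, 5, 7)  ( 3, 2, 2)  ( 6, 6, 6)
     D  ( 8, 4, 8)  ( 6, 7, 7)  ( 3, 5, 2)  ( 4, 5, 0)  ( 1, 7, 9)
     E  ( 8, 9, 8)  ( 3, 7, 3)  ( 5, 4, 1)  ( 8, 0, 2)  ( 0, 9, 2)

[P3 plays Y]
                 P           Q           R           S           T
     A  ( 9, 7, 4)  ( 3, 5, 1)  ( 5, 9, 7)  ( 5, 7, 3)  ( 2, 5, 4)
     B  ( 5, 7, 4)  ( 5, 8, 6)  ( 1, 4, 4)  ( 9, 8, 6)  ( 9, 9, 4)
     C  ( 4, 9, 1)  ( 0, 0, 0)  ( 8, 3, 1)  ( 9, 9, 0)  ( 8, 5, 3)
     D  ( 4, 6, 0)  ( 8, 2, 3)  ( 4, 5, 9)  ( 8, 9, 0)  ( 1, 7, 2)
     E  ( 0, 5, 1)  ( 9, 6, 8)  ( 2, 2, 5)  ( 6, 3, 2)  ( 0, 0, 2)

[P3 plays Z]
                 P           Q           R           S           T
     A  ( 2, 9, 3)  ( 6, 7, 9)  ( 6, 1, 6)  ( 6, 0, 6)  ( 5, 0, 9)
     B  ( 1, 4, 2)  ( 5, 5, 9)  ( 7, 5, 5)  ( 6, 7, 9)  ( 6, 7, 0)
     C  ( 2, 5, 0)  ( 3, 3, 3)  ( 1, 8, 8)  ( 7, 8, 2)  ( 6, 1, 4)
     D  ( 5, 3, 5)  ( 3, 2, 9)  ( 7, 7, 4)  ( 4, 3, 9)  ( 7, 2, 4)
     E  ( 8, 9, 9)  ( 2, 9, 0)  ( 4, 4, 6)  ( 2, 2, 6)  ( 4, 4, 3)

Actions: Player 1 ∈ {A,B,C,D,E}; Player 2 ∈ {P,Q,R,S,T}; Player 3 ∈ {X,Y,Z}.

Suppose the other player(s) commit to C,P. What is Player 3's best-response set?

u_3(X vs C,P) = 7
u_3(Y vs C,P) = 1
u_3(Z vs C,P) = 0
max payoff 7 at {X}

BR_3 = {X}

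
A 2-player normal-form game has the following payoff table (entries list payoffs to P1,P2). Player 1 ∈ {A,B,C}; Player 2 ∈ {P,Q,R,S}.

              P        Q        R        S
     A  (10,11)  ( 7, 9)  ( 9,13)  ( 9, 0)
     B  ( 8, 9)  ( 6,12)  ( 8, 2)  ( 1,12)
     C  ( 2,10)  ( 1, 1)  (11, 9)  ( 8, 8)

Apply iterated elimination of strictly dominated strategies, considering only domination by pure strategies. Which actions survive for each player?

Remaining: P1:{A,C} P2:{P,R}

P1 drop B (A beats it: P:10>8 Q:7>6 R:9>8 S:9>1)
P2 drop Q (P beats it: A:11>9 C:10>1)
P2 drop S (P beats it: A:11>0 C:10>8)
P1→{A,C} P2→{P,R}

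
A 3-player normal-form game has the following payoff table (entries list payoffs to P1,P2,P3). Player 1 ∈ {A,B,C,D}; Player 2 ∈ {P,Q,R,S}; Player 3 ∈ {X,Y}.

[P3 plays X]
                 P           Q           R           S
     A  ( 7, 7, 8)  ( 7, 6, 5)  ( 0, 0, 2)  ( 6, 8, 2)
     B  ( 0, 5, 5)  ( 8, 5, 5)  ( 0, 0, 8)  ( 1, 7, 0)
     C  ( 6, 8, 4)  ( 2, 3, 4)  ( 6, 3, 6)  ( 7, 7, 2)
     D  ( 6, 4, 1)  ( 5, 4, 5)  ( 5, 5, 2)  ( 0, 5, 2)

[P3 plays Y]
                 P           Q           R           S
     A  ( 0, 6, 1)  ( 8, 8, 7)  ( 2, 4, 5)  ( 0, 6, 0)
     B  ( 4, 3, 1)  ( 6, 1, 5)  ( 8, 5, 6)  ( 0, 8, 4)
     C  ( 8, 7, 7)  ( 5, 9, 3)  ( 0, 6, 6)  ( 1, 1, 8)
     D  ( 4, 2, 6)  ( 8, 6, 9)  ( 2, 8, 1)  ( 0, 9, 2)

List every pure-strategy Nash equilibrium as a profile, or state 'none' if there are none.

NE set: (A,Q,Y)

(A,P,X): not NE [P2→S gives 8>7]
(A,P,Y): not NE [P1→C gives 8>0; P2→Q gives 8>6; P3→X gives 8>1]
(A,Q,X): not NE [P1→B gives 8>7; P2→S gives 8>6; P3→Y gives 7>5]
(A,Q,Y): NE
(A,R,X): not NE [P1→C gives 6>0; P2→S gives 8>0; P3→Y gives 5>2]
(A,R,Y): not NE [P1→B gives 8>2; P2→Q gives 8>4]
(A,S,X): not NE [P1→C gives 7>6]
(A,S,Y): not NE [P1→C gives 1>0; P2→Q gives 8>6; P3→X gives 2>0]
(B,P,X): not NE [P1→A gives 7>0; P2→S gives 7>5]
(B,P,Y): not NE [P1→C gives 8>4; P2→S gives 8>3; P3→X gives 5>1]
(B,Q,X): not NE [P2→S gives 7>5]
(B,Q,Y): not NE [P1→D gives 8>6; P2→S gives 8>1]
(B,R,X): not NE [P1→C gives 6>0; P2→S gives 7>0]
(B,R,Y): not NE [P2→S gives 8>5; P3→X gives 8>6]
(B,S,X): not NE [P1→C gives 7>1; P3→Y gives 4>0]
(B,S,Y): not NE [P1→C gives 1>0]
(C,P,X): not NE [P1→A gives 7>6; P3→Y gives 7>4]
(C,P,Y): not NE [P2→Q gives 9>7]
(C,Q,X): not NE [P1→B gives 8>2; P2→P gives 8>3]
(C,Q,Y): not NE [P1→D gives 8>5; P3→X gives 4>3]
(C,R,X): not NE [P2→P gives 8>3]
(C,R,Y): not NE [P1→B gives 8>0; P2→Q gives 9>6]
(C,S,X): not NE [P2→P gives 8>7; P3→Y gives 8>2]
(C,S,Y): not NE [P2→Q gives 9>1]
(D,P,X): not NE [P1→A gives 7>6; P2→S gives 5>4; P3→Y gives 6>1]
(D,P,Y): not NE [P1→C gives 8>4; P2→S gives 9>2]
(D,Q,X): not NE [P1→B gives 8>5; P2→S gives 5>4; P3→Y gives 9>5]
(D,Q,Y): not NE [P2→S gives 9>6]
(D,R,X): not NE [P1→C gives 6>5]
(D,R,Y): not NE [P1→B gives 8>2; P2→S gives 9>8; P3→X gives 2>1]
(D,S,X): not NE [P1→C gives 7>0]
(D,S,Y): not NE [P1→C gives 1>0]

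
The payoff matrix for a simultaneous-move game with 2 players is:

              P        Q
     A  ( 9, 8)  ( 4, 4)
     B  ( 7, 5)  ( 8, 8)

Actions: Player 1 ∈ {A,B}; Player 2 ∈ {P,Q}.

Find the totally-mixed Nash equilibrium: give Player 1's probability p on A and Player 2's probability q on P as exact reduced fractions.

(p,q) = (3/7, 2/3)

P1 indiff ⇒ q·9+(1-q)·4 = q·7+(1-q)·8 ⇒ q(2) = (1-q)(4) ⇒ q = 2/3
P2 indiff ⇒ p·8+(1-p)·5 = p·4+(1-p)·8 ⇒ p(4) = (1-p)(3) ⇒ p = 3/7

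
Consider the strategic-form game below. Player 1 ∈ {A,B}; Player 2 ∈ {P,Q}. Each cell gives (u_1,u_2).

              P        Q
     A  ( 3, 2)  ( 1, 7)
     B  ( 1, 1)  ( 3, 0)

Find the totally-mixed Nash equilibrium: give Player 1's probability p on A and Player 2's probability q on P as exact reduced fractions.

P1 indiff ⇒ q·3+(1-q)·1 = q·1+(1-q)·3 ⇒ q(2) = (1-q)(2) ⇒ q = 1/2
P2 indiff ⇒ p·2+(1-p)·1 = p·7+(1-p)·0 ⇒ p(-5) = (1-p)(-1) ⇒ p = 1/6

p=1/6, q=1/2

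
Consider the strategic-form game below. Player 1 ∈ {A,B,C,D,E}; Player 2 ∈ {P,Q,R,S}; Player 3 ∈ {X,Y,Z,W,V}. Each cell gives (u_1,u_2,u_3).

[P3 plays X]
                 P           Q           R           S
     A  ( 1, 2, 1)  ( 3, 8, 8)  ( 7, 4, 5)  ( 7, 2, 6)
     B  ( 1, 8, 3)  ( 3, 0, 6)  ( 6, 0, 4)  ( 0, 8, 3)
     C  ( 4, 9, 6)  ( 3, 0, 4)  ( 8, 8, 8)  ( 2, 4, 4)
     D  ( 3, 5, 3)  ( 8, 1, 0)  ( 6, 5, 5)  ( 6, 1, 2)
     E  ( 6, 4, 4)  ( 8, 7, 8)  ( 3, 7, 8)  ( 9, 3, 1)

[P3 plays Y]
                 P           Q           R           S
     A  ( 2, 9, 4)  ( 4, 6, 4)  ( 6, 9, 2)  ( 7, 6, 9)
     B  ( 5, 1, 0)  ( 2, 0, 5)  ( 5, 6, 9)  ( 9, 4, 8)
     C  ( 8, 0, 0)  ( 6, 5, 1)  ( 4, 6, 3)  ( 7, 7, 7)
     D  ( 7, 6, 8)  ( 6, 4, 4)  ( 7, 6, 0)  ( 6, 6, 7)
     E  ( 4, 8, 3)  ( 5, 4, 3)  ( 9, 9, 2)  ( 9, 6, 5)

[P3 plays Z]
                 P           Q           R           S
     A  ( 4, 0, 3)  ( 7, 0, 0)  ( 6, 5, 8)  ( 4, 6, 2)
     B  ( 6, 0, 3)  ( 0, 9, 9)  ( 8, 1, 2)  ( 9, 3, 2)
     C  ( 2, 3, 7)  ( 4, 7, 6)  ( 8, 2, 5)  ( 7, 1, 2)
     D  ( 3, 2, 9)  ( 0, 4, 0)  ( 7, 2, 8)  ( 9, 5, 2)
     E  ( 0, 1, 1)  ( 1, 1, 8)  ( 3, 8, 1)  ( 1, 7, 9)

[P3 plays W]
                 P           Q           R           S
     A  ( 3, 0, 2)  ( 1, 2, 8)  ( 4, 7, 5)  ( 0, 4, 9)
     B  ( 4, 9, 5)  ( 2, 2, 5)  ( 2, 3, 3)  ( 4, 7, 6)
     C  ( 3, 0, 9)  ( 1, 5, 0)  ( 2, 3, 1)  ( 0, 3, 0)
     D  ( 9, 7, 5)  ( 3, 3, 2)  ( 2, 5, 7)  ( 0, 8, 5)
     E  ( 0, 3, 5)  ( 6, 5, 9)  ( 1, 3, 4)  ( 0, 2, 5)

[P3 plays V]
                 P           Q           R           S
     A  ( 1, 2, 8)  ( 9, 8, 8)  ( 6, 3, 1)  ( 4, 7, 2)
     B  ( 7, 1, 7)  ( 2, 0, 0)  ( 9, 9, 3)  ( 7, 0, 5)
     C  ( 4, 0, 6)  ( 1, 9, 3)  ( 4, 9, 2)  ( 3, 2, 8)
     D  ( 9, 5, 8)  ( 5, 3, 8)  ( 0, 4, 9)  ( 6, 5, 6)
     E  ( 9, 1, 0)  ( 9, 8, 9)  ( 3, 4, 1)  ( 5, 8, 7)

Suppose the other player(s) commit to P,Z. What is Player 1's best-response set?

BR_1 = {B}

u_1(A vs P,Z) = 4
u_1(B vs P,Z) = 6
u_1(C vs P,Z) = 2
u_1(D vs P,Z) = 3
u_1(E vs P,Z) = 0
max payoff 6 at {B}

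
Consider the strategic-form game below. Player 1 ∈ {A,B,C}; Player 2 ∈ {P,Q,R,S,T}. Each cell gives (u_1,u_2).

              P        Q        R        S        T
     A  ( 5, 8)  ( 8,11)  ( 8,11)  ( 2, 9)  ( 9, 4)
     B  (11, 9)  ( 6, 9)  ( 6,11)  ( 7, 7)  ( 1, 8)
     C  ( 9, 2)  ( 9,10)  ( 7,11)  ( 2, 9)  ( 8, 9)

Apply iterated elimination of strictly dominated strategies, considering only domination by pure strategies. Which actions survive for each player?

Remaining: P1:{A,C} P2:{Q,R}

P2 drop P (R beats it: A:11>8 B:11>9 C:11>2)
P2 drop S (Q beats it: A:11>9 B:9>7 C:10>9)
P1 drop B (A beats it: Q:8>6 R:8>6 T:9>1)
P2 drop T (Q beats it: A:11>4 C:10>9)
P1→{A,C} P2→{Q,R}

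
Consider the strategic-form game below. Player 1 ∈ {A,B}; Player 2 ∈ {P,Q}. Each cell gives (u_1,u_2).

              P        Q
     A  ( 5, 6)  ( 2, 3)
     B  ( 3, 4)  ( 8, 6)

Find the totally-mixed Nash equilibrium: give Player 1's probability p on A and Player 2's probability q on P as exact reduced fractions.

(p,q) = (2/5, 3/4)

P1 indiff ⇒ q·5+(1-q)·2 = q·3+(1-q)·8 ⇒ q(2) = (1-q)(6) ⇒ q = 3/4
P2 indiff ⇒ p·6+(1-p)·4 = p·3+(1-p)·6 ⇒ p(3) = (1-p)(2) ⇒ p = 2/5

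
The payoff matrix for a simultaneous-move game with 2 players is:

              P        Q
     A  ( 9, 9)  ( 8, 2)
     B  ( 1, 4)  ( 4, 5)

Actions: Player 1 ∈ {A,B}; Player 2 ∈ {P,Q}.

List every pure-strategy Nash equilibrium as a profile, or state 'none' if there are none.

PSNE = {(A,P)}

(A,P): NE
(A,Q): not NE [P2→P gives 9>2]
(B,P): not NE [P1→A gives 9>1; P2→Q gives 5>4]
(B,Q): not NE [P1→A gives 8>4]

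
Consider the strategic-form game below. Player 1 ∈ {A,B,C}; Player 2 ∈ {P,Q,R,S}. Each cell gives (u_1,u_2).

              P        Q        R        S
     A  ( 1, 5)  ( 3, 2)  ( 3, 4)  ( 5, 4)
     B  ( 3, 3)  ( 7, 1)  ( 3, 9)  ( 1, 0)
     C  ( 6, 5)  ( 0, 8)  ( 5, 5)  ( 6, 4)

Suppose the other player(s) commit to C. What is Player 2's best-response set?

argmax u_2 = {Q}

u_2(P vs C) = 5
u_2(Q vs C) = 8
u_2(R vs C) = 5
u_2(S vs C) = 4
max payoff 8 at {Q}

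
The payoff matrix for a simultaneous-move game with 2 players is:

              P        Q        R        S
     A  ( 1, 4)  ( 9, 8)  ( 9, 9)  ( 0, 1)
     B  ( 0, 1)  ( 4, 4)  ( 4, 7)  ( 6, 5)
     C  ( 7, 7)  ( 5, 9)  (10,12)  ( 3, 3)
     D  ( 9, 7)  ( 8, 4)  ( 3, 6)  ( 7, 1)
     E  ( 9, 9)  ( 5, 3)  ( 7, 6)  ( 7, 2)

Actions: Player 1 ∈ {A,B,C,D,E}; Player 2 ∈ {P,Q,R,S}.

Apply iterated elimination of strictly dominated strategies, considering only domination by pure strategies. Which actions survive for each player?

Remaining: P1:{C,D,E} P2:{P,R}

P1 drop B (E beats it: P:9>0 Q:5>4 R:7>4 S:7>6)
P2 drop Q (R beats it: A:9>8 C:12>9 D:6>4 E:6>3)
P1 drop A (C beats it: P:7>1 R:10>9 S:3>0)
P2 drop S (P beats it: C:7>3 D:7>1 E:9>2)
P1→{C,D,E} P2→{P,R}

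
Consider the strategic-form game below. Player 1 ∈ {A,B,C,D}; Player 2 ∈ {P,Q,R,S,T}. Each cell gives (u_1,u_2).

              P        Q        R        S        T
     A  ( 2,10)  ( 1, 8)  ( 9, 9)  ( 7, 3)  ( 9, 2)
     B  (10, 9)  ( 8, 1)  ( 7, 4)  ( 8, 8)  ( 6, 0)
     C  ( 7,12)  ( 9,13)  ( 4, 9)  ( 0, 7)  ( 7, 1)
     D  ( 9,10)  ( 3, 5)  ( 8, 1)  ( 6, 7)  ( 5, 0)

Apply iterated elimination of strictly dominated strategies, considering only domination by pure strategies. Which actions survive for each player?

IESDS → P1:{B,C} P2:{P,Q}

P2 drop R (P beats it: A:10>9 B:9>4 C:12>9 D:10>1)
P1 drop D (B beats it: P:10>9 Q:8>3 S:8>6 T:6>5)
P2 drop S (P beats it: A:10>3 B:9>8 C:12>7)
P2 drop T (P beats it: A:10>2 B:9>0 C:12>1)
P1 drop A (B beats it: P:10>2 Q:8>1)
P1→{B,C} P2→{P,Q}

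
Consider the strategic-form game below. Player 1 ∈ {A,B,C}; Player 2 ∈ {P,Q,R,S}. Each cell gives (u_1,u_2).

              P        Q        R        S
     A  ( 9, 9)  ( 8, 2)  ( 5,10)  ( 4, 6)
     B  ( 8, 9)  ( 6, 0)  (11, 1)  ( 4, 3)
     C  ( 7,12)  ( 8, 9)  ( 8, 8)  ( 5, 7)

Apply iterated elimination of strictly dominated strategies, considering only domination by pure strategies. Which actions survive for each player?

P2 drop Q (P beats it: A:9>2 B:9>0 C:12>9)
P2 drop S (P beats it: A:9>6 B:9>3 C:12>7)
P1 drop C (B beats it: P:8>7 R:11>8)
P1→{A,B} P2→{P,R}

Remaining: P1:{A,B} P2:{P,R}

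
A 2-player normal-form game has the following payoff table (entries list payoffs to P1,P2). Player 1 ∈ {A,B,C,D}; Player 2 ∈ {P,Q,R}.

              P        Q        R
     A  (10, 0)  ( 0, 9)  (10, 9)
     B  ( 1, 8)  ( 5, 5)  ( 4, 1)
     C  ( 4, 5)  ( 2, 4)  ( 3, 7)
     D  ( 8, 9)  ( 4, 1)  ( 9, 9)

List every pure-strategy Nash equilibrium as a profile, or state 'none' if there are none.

Nash profiles: (A,R)

(A,P): not NE [P2→R gives 9>0]
(A,Q): not NE [P1→B gives 5>0]
(A,R): NE
(B,P): not NE [P1→A gives 10>1]
(B,Q): not NE [P2→P gives 8>5]
(B,R): not NE [P1→A gives 10>4; P2→P gives 8>1]
(C,P): not NE [P1→A gives 10>4; P2→R gives 7>5]
(C,Q): not NE [P1→B gives 5>2; P2→R gives 7>4]
(C,R): not NE [P1→A gives 10>3]
(D,P): not NE [P1→A gives 10>8]
(D,Q): not NE [P1→B gives 5>4; P2→R gives 9>1]
(D,R): not NE [P1→A gives 10>9]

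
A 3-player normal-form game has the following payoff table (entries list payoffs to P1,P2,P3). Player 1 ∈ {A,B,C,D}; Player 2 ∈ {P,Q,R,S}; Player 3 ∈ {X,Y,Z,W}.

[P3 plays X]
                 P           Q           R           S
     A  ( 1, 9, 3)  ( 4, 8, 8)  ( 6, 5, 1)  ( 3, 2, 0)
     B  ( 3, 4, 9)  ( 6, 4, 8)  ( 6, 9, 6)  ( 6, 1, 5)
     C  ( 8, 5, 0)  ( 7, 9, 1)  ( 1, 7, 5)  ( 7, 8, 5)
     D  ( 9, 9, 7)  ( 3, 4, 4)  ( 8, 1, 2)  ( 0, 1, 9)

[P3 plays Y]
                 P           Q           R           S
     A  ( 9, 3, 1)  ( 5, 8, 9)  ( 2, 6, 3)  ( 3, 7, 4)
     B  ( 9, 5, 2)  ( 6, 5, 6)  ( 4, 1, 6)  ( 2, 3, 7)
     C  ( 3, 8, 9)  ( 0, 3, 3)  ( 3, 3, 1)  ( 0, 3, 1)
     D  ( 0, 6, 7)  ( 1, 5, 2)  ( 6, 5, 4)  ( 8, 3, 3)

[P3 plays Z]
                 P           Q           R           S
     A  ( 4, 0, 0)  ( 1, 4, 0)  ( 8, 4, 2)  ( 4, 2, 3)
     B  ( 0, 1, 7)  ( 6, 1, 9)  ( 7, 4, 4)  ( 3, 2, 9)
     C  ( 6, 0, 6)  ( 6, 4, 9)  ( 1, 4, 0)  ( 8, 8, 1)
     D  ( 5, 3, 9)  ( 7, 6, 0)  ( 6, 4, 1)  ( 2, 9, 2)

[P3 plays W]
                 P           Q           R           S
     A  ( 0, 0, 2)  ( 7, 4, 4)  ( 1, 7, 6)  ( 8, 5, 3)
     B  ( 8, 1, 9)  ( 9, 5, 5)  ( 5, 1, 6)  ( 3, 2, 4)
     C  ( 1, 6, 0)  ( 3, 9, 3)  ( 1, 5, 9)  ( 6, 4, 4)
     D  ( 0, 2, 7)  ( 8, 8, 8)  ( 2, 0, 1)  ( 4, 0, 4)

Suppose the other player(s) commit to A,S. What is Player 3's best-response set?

BR_3 = {Y}

u_3(X vs A,S) = 0
u_3(Y vs A,S) = 4
u_3(Z vs A,S) = 3
u_3(W vs A,S) = 3
max payoff 4 at {Y}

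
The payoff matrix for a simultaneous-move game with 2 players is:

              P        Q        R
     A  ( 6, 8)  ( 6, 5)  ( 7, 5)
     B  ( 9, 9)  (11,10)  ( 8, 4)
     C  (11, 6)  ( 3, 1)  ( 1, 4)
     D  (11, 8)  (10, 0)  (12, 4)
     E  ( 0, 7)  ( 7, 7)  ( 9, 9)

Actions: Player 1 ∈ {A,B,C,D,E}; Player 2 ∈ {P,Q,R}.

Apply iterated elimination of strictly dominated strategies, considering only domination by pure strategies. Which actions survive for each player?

Survivors P1:{B,C,D} P2:{P,Q}

P1 drop A (B beats it: P:9>6 Q:11>6 R:8>7)
P1 drop E (D beats it: P:11>0 Q:10>7 R:12>9)
P2 drop R (P beats it: B:9>4 C:6>4 D:8>4)
P1→{B,C,D} P2→{P,Q}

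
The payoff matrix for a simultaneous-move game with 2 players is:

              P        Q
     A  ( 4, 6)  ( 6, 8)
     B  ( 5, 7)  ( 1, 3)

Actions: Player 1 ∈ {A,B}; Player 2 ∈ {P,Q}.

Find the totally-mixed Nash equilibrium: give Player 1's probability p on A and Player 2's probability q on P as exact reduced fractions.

(p,q) = (2/3, 5/6)

P1 indiff ⇒ q·4+(1-q)·6 = q·5+(1-q)·1 ⇒ q(-1) = (1-q)(-5) ⇒ q = 5/6
P2 indiff ⇒ p·6+(1-p)·7 = p·8+(1-p)·3 ⇒ p(-2) = (1-p)(-4) ⇒ p = 2/3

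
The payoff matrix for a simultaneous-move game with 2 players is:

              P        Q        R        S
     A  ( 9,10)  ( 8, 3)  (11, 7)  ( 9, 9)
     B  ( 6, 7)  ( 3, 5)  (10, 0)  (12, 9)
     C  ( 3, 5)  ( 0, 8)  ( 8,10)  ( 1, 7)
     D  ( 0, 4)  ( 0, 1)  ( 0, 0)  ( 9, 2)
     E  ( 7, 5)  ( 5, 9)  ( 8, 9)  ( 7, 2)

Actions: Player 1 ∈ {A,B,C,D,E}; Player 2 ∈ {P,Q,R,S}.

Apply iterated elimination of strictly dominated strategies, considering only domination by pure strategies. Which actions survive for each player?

P1 drop C (A beats it: P:9>3 Q:8>0 R:11>8 S:9>1)
P1 drop D (B beats it: P:6>0 Q:3>0 R:10>0 S:12>9)
P1 drop E (A beats it: P:9>7 Q:8>5 R:11>8 S:9>7)
P2 drop Q (P beats it: A:10>3 B:7>5)
P2 drop R (P beats it: A:10>7 B:7>0)
P1→{A,B} P2→{P,S}

Remaining: P1:{A,B} P2:{P,S}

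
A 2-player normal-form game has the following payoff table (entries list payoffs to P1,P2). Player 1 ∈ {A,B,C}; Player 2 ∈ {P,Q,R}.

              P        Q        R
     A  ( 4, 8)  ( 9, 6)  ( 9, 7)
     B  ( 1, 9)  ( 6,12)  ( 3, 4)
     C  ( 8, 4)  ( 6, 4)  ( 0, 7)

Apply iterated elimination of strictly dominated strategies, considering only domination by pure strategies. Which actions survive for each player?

Survivors P1:{A,C} P2:{P,R}

P1 drop B (A beats it: P:4>1 Q:9>6 R:9>3)
P2 drop Q (R beats it: A:7>6 C:7>4)
P1→{A,C} P2→{P,R}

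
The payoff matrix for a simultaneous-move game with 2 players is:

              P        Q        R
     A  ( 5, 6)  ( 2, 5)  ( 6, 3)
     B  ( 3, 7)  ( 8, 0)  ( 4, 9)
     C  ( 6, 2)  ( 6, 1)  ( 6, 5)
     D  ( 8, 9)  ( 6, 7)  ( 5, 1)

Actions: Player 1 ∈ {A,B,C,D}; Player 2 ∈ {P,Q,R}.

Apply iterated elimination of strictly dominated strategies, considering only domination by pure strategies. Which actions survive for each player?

P2 drop Q (P beats it: A:6>5 B:7>0 C:2>1 D:9>7)
P1 drop B (A beats it: P:5>3 R:6>4)
P1→{A,C,D} P2→{P,R}

IESDS → P1:{A,C,D} P2:{P,R}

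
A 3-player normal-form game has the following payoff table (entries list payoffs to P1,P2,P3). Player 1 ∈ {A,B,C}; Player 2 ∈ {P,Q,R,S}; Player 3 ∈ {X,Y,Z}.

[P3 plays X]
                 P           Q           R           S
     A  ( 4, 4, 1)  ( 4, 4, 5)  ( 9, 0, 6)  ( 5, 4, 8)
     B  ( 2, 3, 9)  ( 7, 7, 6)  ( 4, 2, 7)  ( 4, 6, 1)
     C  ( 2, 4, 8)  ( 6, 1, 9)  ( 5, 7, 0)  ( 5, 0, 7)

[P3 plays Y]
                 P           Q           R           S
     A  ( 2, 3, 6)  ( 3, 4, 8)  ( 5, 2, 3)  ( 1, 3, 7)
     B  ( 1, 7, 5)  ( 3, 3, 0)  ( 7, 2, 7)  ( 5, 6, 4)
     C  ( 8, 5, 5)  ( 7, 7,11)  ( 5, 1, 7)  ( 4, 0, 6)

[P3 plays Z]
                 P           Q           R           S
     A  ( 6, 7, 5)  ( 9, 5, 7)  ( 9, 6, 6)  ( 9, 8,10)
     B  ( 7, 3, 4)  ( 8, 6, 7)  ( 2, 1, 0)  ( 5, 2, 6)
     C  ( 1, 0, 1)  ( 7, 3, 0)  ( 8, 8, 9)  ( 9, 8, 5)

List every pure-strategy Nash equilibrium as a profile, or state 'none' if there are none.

(A,P,X): not NE [P3→Y gives 6>1]
(A,P,Y): not NE [P1→C gives 8>2; P2→Q gives 4>3]
(A,P,Z): not NE [P1→B gives 7>6; P2→S gives 8>7; P3→Y gives 6>5]
(A,Q,X): not NE [P1→B gives 7>4; P3→Y gives 8>5]
(A,Q,Y): not NE [P1→C gives 7>3]
(A,Q,Z): not NE [P2→S gives 8>5; P3→Y gives 8>7]
(A,R,X): not NE [P2→S gives 4>0]
(A,R,Y): not NE [P1→B gives 7>5; P2→Q gives 4>2; P3→Z gives 6>3]
(A,R,Z): not NE [P2→S gives 8>6]
(A,S,X): not NE [P3→Z gives 10>8]
(A,S,Y): not NE [P1→B gives 5>1; P2→Q gives 4>3; P3→Z gives 10>7]
(A,S,Z): NE
(B,P,X): not NE [P1→A gives 4>2; P2→Q gives 7>3]
(B,P,Y): not NE [P1→C gives 8>1; P3→X gives 9>5]
(B,P,Z): not NE [P2→Q gives 6>3; P3→X gives 9>4]
(B,Q,X): not NE [P3→Z gives 7>6]
(B,Q,Y): not NE [P1→C gives 7>3; P2→P gives 7>3; P3→Z gives 7>0]
(B,Q,Z): not NE [P1→A gives 9>8]
(B,R,X): not NE [P1→A gives 9>4; P2→Q gives 7>2]
(B,R,Y): not NE [P2→P gives 7>2]
(B,R,Z): not NE [P1→A gives 9>2; P2→Q gives 6>1; P3→Y gives 7>0]
(B,S,X): not NE [P1→C gives 5>4; P2→Q gives 7>6; P3→Z gives 6>1]
(B,S,Y): not NE [P2→P gives 7>6; P3→Z gives 6>4]
(B,S,Z): not NE [P1→C gives 9>5; P2→Q gives 6>2]
(C,P,X): not NE [P1→A gives 4>2; P2→R gives 7>4]
(C,P,Y): not NE [P2→Q gives 7>5; P3→X gives 8>5]
(C,P,Z): not NE [P1→B gives 7>1; P2→S gives 8>0; P3→X gives 8>1]
(C,Q,X): not NE [P1→B gives 7>6; P2→R gives 7>1; P3→Y gives 11>9]
(C,Q,Y): NE
(C,Q,Z): not NE [P1→A gives 9>7; P2→S gives 8>3; P3→Y gives 11>0]
(C,R,X): not NE [P1→A gives 9>5; P3→Z gives 9>0]
(C,R,Y): not NE [P1→B gives 7>5; P2→Q gives 7>1; P3→Z gives 9>7]
(C,R,Z): not NE [P1→A gives 9>8]
(C,S,X): not NE [P2→R gives 7>0]
(C,S,Y): not NE [P1→B gives 5>4; P2→Q gives 7>0; P3→X gives 7>6]
(C,S,Z): not NE [P3→X gives 7>5]

PSNE = {(A,S,Z), (C,Q,Y)}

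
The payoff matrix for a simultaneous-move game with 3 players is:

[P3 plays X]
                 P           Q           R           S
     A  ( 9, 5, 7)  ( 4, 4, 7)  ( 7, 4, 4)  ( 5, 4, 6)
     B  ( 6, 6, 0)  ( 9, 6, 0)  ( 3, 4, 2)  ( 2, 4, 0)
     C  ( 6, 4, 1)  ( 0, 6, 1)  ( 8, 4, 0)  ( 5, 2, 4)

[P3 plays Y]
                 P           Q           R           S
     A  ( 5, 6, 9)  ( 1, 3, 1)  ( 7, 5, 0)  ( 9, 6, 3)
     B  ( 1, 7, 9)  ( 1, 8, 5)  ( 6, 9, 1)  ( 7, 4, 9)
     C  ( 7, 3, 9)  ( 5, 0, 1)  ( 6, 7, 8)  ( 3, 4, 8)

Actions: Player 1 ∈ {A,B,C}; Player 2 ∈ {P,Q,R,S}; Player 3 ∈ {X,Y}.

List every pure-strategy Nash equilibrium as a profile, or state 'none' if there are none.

PSNE: ∅

(A,P,X): not NE [P3→Y gives 9>7]
(A,P,Y): not NE [P1→C gives 7>5]
(A,Q,X): not NE [P1→B gives 9>4; P2→P gives 5>4]
(A,Q,Y): not NE [P1→C gives 5>1; P2→S gives 6>3; P3→X gives 7>1]
(A,R,X): not NE [P1→C gives 8>7; P2→P gives 5>4]
(A,R,Y): not NE [P2→S gives 6>5; P3→X gives 4>0]
(A,S,X): not NE [P2→P gives 5>4]
(A,S,Y): not NE [P3→X gives 6>3]
(B,P,X): not NE [P1→A gives 9>6; P3→Y gives 9>0]
(B,P,Y): not NE [P1→C gives 7>1; P2→R gives 9>7]
(B,Q,X): not NE [P3→Y gives 5>0]
(B,Q,Y): not NE [P1→C gives 5>1; P2→R gives 9>8]
(B,R,X): not NE [P1→C gives 8>3; P2→Q gives 6>4]
(B,R,Y): not NE [P1→A gives 7>6; P3→X gives 2>1]
(B,S,X): not NE [P1→C gives 5>2; P2→Q gives 6>4; P3→Y gives 9>0]
(B,S,Y): not NE [P1→A gives 9>7; P2→R gives 9>4]
(C,P,X): not NE [P1→A gives 9>6; P2→Q gives 6>4; P3→Y gives 9>1]
(C,P,Y): not NE [P2→R gives 7>3]
(C,Q,X): not NE [P1→B gives 9>0]
(C,Q,Y): not NE [P2→R gives 7>0]
(C,R,X): not NE [P2→Q gives 6>4; P3→Y gives 8>0]
(C,R,Y): not NE [P1→A gives 7>6]
(C,S,X): not NE [P2→Q gives 6>2; P3→Y gives 8>4]
(C,S,Y): not NE [P1→A gives 9>3; P2→R gives 7>4]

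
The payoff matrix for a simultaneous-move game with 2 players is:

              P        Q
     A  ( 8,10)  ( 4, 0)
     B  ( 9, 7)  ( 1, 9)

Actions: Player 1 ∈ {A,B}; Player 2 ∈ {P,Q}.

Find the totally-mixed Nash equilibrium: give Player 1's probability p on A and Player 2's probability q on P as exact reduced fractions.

P1 indiff ⇒ q·8+(1-q)·4 = q·9+(1-q)·1 ⇒ q(-1) = (1-q)(-3) ⇒ q = 3/4
P2 indiff ⇒ p·10+(1-p)·7 = p·0+(1-p)·9 ⇒ p(10) = (1-p)(2) ⇒ p = 1/6

p=1/6, q=3/4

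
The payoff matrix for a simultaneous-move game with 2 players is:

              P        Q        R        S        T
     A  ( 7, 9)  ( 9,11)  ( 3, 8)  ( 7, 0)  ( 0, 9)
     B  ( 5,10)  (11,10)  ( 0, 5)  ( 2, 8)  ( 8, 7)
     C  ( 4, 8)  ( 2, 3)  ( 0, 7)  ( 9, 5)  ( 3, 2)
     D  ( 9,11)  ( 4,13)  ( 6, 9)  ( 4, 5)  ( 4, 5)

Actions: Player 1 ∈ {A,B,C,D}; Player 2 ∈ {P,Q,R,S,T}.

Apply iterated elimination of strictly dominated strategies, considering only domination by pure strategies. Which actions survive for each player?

Remaining: P1:{A,B,D} P2:{P,Q}

P2 drop R (P beats it: A:9>8 B:10>5 C:8>7 D:11>9)
P2 drop S (P beats it: A:9>0 B:10>8 C:8>5 D:11>5)
P1 drop C (B beats it: P:5>4 Q:11>2 T:8>3)
P2 drop T (Q beats it: A:11>9 B:10>7 D:13>5)
P1→{A,B,D} P2→{P,Q}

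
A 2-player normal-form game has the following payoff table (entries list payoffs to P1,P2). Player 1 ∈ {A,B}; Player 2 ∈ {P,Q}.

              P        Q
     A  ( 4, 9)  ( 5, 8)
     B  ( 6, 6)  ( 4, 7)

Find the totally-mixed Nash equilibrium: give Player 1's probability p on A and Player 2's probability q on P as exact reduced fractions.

P1 indiff ⇒ q·4+(1-q)·5 = q·6+(1-q)·4 ⇒ q(-2) = (1-q)(-1) ⇒ q = 1/3
P2 indiff ⇒ p·9+(1-p)·6 = p·8+(1-p)·7 ⇒ p(1) = (1-p)(1) ⇒ p = 1/2

p=1/2, q=1/3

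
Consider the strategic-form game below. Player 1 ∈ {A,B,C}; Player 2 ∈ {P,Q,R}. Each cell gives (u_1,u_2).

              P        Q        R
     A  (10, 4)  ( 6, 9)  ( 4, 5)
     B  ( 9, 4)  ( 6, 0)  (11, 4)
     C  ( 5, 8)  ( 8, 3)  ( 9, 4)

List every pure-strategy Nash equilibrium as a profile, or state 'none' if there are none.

(A,P): not NE [P2→Q gives 9>4]
(A,Q): not NE [P1→C gives 8>6]
(A,R): not NE [P1→B gives 11>4; P2→Q gives 9>5]
(B,P): not NE [P1→A gives 10>9]
(B,Q): not NE [P1→C gives 8>6; P2→R gives 4>0]
(B,R): NE
(C,P): not NE [P1→A gives 10>5]
(C,Q): not NE [P2→P gives 8>3]
(C,R): not NE [P1→B gives 11>9; P2→P gives 8>4]

PSNE = {(B,R)}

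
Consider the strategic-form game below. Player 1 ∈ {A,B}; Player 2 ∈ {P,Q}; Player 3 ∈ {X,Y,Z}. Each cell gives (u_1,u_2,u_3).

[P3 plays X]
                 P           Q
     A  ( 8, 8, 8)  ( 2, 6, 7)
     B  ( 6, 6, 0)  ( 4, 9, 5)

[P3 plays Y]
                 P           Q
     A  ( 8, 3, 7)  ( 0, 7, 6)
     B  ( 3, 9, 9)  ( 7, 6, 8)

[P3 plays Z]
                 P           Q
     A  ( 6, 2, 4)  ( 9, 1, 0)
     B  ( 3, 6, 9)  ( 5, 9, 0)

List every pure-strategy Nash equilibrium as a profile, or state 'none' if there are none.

PSNE = {(A,P,X)}

(A,P,X): NE
(A,P,Y): not NE [P2→Q gives 7>3; P3→X gives 8>7]
(A,P,Z): not NE [P3→X gives 8>4]
(A,Q,X): not NE [P1→B gives 4>2; P2→P gives 8>6]
(A,Q,Y): not NE [P1→B gives 7>0; P3→X gives 7>6]
(A,Q,Z): not NE [P2→P gives 2>1; P3→X gives 7>0]
(B,P,X): not NE [P1→A gives 8>6; P2→Q gives 9>6; P3→Z gives 9>0]
(B,P,Y): not NE [P1→A gives 8>3]
(B,P,Z): not NE [P1→A gives 6>3; P2→Q gives 9>6]
(B,Q,X): not NE [P3→Y gives 8>5]
(B,Q,Y): not NE [P2→P gives 9>6]
(B,Q,Z): not NE [P1→A gives 9>5; P3→Y gives 8>0]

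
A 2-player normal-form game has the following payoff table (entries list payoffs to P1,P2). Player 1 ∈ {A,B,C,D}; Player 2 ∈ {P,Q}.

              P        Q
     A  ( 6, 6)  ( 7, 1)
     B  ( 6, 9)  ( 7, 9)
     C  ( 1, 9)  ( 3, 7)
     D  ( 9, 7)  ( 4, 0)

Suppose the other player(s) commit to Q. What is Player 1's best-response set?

P1 best: {A,B}

u_1(A vs Q) = 7
u_1(B vs Q) = 7
u_1(C vs Q) = 3
u_1(D vs Q) = 4
max payoff 7 at {A,B}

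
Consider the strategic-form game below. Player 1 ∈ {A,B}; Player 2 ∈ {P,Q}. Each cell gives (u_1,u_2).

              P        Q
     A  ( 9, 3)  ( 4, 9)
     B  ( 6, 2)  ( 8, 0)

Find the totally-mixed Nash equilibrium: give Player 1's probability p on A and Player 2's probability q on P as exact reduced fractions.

P1 indiff ⇒ q·9+(1-q)·4 = q·6+(1-q)·8 ⇒ q(3) = (1-q)(4) ⇒ q = 4/7
P2 indiff ⇒ p·3+(1-p)·2 = p·9+(1-p)·0 ⇒ p(-6) = (1-p)(-2) ⇒ p = 1/4

(p,q) = (1/4, 4/7)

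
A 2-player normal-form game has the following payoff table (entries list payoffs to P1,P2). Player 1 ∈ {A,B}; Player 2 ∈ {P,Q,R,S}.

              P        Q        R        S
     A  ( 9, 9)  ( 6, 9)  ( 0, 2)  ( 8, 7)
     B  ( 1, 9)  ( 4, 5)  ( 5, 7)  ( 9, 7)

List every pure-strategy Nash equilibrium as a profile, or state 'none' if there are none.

(A,P): NE
(A,Q): NE
(A,R): not NE [P1→B gives 5>0; P2→Q gives 9>2]
(A,S): not NE [P1→B gives 9>8; P2→Q gives 9>7]
(B,P): not NE [P1→A gives 9>1]
(B,Q): not NE [P1→A gives 6>4; P2→P gives 9>5]
(B,R): not NE [P2→P gives 9>7]
(B,S): not NE [P2→P gives 9>7]

NE set: (A,P), (A,Q)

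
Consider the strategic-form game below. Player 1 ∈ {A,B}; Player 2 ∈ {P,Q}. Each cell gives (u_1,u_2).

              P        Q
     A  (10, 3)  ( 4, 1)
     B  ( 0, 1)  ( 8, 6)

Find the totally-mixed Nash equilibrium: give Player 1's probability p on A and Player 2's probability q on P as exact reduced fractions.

(p,q) = (5/7, 2/7)

P1 indiff ⇒ q·10+(1-q)·4 = q·0+(1-q)·8 ⇒ q(10) = (1-q)(4) ⇒ q = 2/7
P2 indiff ⇒ p·3+(1-p)·1 = p·1+(1-p)·6 ⇒ p(2) = (1-p)(5) ⇒ p = 5/7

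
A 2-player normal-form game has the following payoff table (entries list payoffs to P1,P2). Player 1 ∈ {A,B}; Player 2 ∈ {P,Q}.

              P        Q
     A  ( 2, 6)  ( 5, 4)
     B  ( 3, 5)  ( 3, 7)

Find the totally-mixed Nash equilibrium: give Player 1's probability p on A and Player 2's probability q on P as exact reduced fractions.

P1 indiff ⇒ q·2+(1-q)·5 = q·3+(1-q)·3 ⇒ q(-1) = (1-q)(-2) ⇒ q = 2/3
P2 indiff ⇒ p·6+(1-p)·5 = p·4+(1-p)·7 ⇒ p(2) = (1-p)(2) ⇒ p = 1/2

p=1/2, q=2/3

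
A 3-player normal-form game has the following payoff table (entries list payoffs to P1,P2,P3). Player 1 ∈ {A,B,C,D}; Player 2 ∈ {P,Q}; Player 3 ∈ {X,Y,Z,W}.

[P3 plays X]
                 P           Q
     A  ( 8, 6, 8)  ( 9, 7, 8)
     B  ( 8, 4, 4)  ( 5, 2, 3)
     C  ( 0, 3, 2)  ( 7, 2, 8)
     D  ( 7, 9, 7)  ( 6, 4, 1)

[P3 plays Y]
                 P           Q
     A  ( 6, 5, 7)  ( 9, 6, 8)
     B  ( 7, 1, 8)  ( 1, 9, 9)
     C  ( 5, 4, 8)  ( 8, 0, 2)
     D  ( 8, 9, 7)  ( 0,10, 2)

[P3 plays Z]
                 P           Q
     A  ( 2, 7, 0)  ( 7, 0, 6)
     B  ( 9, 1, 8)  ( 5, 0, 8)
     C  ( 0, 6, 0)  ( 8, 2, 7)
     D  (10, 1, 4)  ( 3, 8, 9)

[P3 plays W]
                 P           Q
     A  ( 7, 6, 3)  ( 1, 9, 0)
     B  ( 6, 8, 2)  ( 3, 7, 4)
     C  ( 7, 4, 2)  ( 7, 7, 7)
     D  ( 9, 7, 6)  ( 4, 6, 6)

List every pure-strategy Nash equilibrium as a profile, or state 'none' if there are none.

(A,P,X): not NE [P2→Q gives 7>6]
(A,P,Y): not NE [P1→D gives 8>6; P2→Q gives 6>5; P3→X gives 8>7]
(A,P,Z): not NE [P1→D gives 10>2; P3→X gives 8>0]
(A,P,W): not NE [P1→D gives 9>7; P2→Q gives 9>6; P3→X gives 8>3]
(A,Q,X): NE
(A,Q,Y): NE
(A,Q,Z): not NE [P1→C gives 8>7; P2→P gives 7>0; P3→Y gives 8>6]
(A,Q,W): not NE [P1→C gives 7>1; P3→Y gives 8>0]
(B,P,X): not NE [P3→Z gives 8>4]
(B,P,Y): not NE [P1→D gives 8>7; P2→Q gives 9>1]
(B,P,Z): not NE [P1→D gives 10>9]
(B,P,W): not NE [P1→D gives 9>6; P3→Z gives 8>2]
(B,Q,X): not NE [P1→A gives 9>5; P2→P gives 4>2; P3→Y gives 9>3]
(B,Q,Y): not NE [P1→A gives 9>1]
(B,Q,Z): not NE [P1→C gives 8>5; P2→P gives 1>0; P3→Y gives 9>8]
(B,Q,W): not NE [P1→C gives 7>3; P2→P gives 8>7; P3→Y gives 9>4]
(C,P,X): not NE [P1→B gives 8>0; P3→Y gives 8>2]
(C,P,Y): not NE [P1→D gives 8>5]
(C,P,Z): not NE [P1→D gives 10>0; P3→Y gives 8>0]
(C,P,W): not NE [P1→D gives 9>7; P2→Q gives 7>4; P3→Y gives 8>2]
(C,Q,X): not NE [P1→A gives 9>7; P2→P gives 3>2]
(C,Q,Y): not NE [P1→A gives 9>8; P2→P gives 4>0; P3→X gives 8>2]
(C,Q,Z): not NE [P2→P gives 6>2; P3→X gives 8>7]
(C,Q,W): not NE [P3→X gives 8>7]
(D,P,X): not NE [P1→B gives 8>7]
(D,P,Y): not NE [P2→Q gives 10>9]
(D,P,Z): not NE [P2→Q gives 8>1; P3→Y gives 7>4]
(D,P,W): not NE [P3→Y gives 7>6]
(D,Q,X): not NE [P1→A gives 9>6; P2→P gives 9>4; P3→Z gives 9>1]
(D,Q,Y): not NE [P1→A gives 9>0; P3→Z gives 9>2]
(D,Q,Z): not NE [P1→C gives 8>3]
(D,Q,W): not NE [P1→C gives 7>4; P2→P gives 7>6; P3→Z gives 9>6]

PSNE = {(A,Q,X), (A,Q,Y)}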